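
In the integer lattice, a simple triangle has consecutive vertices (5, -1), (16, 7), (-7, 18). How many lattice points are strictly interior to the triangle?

By the shoelace formula, twice the signed area is |[5·7 − 16·(-1)] + [16·18 − (-7)·7] + [(-7)·(-1) − 5·18]| = 305, so the area is 305/2.
Along each edge there are gcd(|Δx|,|Δy|)+1 lattice points, so counting each shared vertex once the boundary has gcd(11,8) + gcd(23,11) + gcd(12,19) = 1+1+1 = 3.
Pick's theorem gives I = A − B/2 + 1 = 305/2 − 3/2 + 1 = 152.

152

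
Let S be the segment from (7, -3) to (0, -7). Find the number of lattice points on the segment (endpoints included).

The number of lattice points on a segment between lattice points is gcd(|Δx|,|Δy|) + 1 = gcd(7,4) + 1 = 1 + 1 = 2.

2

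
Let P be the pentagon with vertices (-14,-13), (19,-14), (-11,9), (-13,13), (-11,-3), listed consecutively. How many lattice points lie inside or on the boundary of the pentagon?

363

The shoelace formula gives twice the area as |((-14)·(-14) − 19·(-13)) + (19·9 − (-11)·(-14)) + ((-11)·13 − (-13)·9) + ((-13)·(-3) − (-11)·13) + ((-11)·(-13) − (-14)·(-3))| = 717, so the area is 717/2.
Along each edge there are gcd(|Δx|,|Δy|)+1 lattice points, so counting each shared vertex once the boundary has gcd(33,1) + gcd(30,23) + gcd(2,4) + gcd(2,16) + gcd(3,10) = 1+1+2+2+1 = 7.
Pick's theorem gives I = A − B/2 + 1 = 717/2 − 7/2 + 1 = 356, so the closed region contains I + B = 356 + 7 = 363 lattice points.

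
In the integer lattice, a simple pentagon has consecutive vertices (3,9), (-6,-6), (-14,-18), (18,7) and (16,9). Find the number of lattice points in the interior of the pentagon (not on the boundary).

216

Using the shoelace formula, 2A = |(3·(-6) − (-6)·9) + ((-6)·(-18) − (-14)·(-6)) + ((-14)·7 − 18·(-18)) + (18·9 − 16·7) + (16·9 − 3·9)| = 453, so the area is 453/2.
Along each edge there are gcd(|Δx|,|Δy|)+1 lattice points, so counting each shared vertex once the boundary has gcd(9,15) + gcd(8,12) + gcd(32,25) + gcd(2,2) + gcd(13,0) = 3+4+1+2+13 = 23.
By Pick's theorem A = I + B/2 − 1, so I = 453/2 − 23/2 + 1 = 216.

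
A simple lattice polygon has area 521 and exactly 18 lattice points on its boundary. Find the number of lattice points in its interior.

513

Pick's theorem A = I + B/2 − 1 rearranges to I = A − B/2 + 1 = 521 − 18/2 + 1 = 513.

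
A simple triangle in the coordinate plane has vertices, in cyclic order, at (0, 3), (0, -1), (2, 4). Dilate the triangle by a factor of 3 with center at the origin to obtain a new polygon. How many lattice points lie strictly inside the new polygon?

Using the shoelace formula, 2A = |[0·(-1) − 0·3] + [0·4 − 2·(-1)] + [2·3 − 0·4]| = 8, so the area is 4.
Summing gcd(|Δx|,|Δy|) over the edges gives the boundary count: gcd(0,4) + gcd(2,5) + gcd(2,1) = 4+1+1 = 6.
Scaling by 3 multiplies the area by 3² = 9 (so the new area is 36) and multiplies the boundary lattice-point count by 3, giving 18.
By Pick's theorem, the interior count of the dilated polygon is 36 − 18/2 + 1 = 28.

28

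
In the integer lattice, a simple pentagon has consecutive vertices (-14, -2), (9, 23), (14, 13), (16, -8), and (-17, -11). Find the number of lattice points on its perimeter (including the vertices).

Summing gcd(|Δx|,|Δy|) over the edges gives the boundary count: gcd(23,25) + gcd(5,10) + gcd(2,21) + gcd(33,3) + gcd(3,9) = 1+5+1+3+3 = 13.

13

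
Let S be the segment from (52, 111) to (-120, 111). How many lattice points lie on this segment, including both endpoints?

The number of lattice points on a segment between lattice points is gcd(|Δx|,|Δy|) + 1 = gcd(172,0) + 1 = 172 + 1 = 173.

173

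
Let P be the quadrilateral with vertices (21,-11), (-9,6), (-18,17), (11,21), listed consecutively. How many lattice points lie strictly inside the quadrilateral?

The shoelace formula gives twice the area as |[21·6 − (-9)·(-11)] + [(-9)·17 − (-18)·6] + [(-18)·21 − 11·17] + [11·(-11) − 21·21]| = 1145, so the area is 1145/2.
The number of boundary lattice points is Σ gcd(|Δx|,|Δy|) = gcd(30,17) + gcd(9,11) + gcd(29,4) + gcd(10,32) = 1+1+1+2 = 5.
By Pick's theorem A = I + B/2 − 1, so I = 1145/2 − 5/2 + 1 = 571.

571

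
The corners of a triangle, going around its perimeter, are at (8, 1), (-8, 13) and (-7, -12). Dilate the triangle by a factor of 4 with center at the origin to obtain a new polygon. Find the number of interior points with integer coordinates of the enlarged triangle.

3093

Using the shoelace formula, 2A = |(8·13 − (-8)·1) + ((-8)·(-12) − (-7)·13) + ((-7)·1 − 8·(-12))| = 388, so the area is 194.
The number of boundary lattice points is Σ gcd(|Δx|,|Δy|) = gcd(16,12) + gcd(1,25) + gcd(15,13) = 4+1+1 = 6.
Scaling by 4 multiplies the area by 4² = 16 (so the new area is 3104) and multiplies the boundary lattice-point count by 4, giving 24.
By Pick's theorem, the interior count of the dilated polygon is 3104 − 24/2 + 1 = 3093.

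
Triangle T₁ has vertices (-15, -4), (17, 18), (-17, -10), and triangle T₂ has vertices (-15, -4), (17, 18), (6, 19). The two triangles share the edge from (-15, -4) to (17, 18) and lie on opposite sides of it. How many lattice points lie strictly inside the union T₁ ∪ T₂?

The union is the simple quadrilateral with vertices (-15, -4), (-17, -10), (17, 18), (6, 19) in order.
The shoelace formula gives twice the area as |[(-15)·(-10) − (-17)·(-4)] + [(-17)·18 − 17·(-10)] + [17·19 − 6·18] + [6·(-4) − (-15)·19]| = 422, so the area is 211.
Along each edge there are gcd(|Δx|,|Δy|)+1 lattice points, so counting each shared vertex once the boundary has gcd(2,6) + gcd(34,28) + gcd(11,1) + gcd(21,23) = 2+2+1+1 = 6.
By Pick's theorem I = A − B/2 + 1 = 211 − 6/2 + 1 = 209.

209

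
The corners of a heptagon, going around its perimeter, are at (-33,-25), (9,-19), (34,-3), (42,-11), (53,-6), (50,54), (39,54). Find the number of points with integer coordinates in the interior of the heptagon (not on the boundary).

3044

The shoelace formula gives twice the area as |[(-33)·(-19) − 9·(-25)] + [9·(-3) − 34·(-19)] + [34·(-11) − 42·(-3)] + [42·(-6) − 53·(-11)] + [53·54 − 50·(-6)] + [50·54 − 39·54] + [39·(-25) − (-33)·54]| = 6117, so the area is 6117/2.
Summing gcd(|Δx|,|Δy|) over the edges gives the boundary count: gcd(42,6) + gcd(25,16) + gcd(8,8) + gcd(11,5) + gcd(3,60) + gcd(11,0) + gcd(72,79) = 6+1+8+1+3+11+1 = 31.
Pick's theorem gives I = A − B/2 + 1 = 6117/2 − 31/2 + 1 = 3044.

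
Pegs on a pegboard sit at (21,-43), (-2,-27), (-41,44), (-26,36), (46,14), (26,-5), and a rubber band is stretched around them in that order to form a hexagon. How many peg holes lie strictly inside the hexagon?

2901

By the shoelace formula, twice the signed area is |[21·(-27) − (-2)·(-43)] + [(-2)·44 − (-41)·(-27)] + [(-41)·36 − (-26)·44] + [(-26)·14 − 46·36] + [46·(-5) − 26·14] + [26·(-43) − 21·(-5)]| = 5807, so the area is 2903.5.
The number of boundary lattice points is Σ gcd(|Δx|,|Δy|) = gcd(23,16) + gcd(39,71) + gcd(15,8) + gcd(72,22) + gcd(20,19) + gcd(5,38) = 1+1+1+2+1+1 = 7.
By Pick's theorem A = I + B/2 − 1, so I = 2903.5 − 7/2 + 1 = 2901.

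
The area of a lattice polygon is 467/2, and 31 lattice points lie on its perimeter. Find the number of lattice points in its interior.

219

From Pick's theorem, I = A − B/2 + 1 = 467/2 − 31/2 + 1 = 219.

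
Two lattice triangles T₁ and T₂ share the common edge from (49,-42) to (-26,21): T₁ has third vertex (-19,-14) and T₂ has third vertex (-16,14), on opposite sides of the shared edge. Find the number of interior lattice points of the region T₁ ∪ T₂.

The union is the simple quadrilateral with vertices (49,-42), (-19,-14), (-26,21), (-16,14) in order.
Using the shoelace formula, 2A = |(49·(-14) − (-19)·(-42)) + ((-19)·21 − (-26)·(-14)) + ((-26)·14 − (-16)·21) + ((-16)·(-42) − 49·14)| = 2289, so the area is 1144.5.
The number of boundary lattice points is Σ gcd(|Δx|,|Δy|) = gcd(68,28) + gcd(7,35) + gcd(10,7) + gcd(65,56) = 4+7+1+1 = 13.
By Pick's theorem I = A − B/2 + 1 = 1144.5 − 13/2 + 1 = 1139.

1139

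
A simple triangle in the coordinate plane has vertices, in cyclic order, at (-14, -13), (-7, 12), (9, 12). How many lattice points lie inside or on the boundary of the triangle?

The shoelace formula gives twice the area as |[(-14)·12 − (-7)·(-13)] + [(-7)·12 − 9·12] + [9·(-13) − (-14)·12]| = 400, so the area is 200.
The number of boundary lattice points is Σ gcd(|Δx|,|Δy|) = gcd(7,25) + gcd(16,0) + gcd(23,25) = 1+16+1 = 18.
Pick's theorem gives I = A − B/2 + 1 = 200 − 18/2 + 1 = 192, so the closed region contains I + B = 192 + 18 = 210 lattice points.

210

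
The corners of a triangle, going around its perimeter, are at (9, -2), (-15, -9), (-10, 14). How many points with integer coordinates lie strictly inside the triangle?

258

By the shoelace formula, twice the signed area is |(9·(-9) − (-15)·(-2)) + ((-15)·14 − (-10)·(-9)) + ((-10)·(-2) − 9·14)| = 517, so the area is 517/2.
The number of boundary lattice points is Σ gcd(|Δx|,|Δy|) = gcd(24,7) + gcd(5,23) + gcd(19,16) = 1+1+1 = 3.
Pick's theorem gives I = A − B/2 + 1 = 517/2 − 3/2 + 1 = 258.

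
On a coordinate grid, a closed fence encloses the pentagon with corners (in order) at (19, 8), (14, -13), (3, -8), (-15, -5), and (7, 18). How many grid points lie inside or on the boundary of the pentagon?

By the shoelace formula, twice the signed area is |[19·(-13) − 14·8] + [14·(-8) − 3·(-13)] + [3·(-5) − (-15)·(-8)] + [(-15)·18 − 7·(-5)] + [7·8 − 19·18]| = 1088, so the area is 544.
The number of boundary lattice points is Σ gcd(|Δx|,|Δy|) = gcd(5,21) + gcd(11,5) + gcd(18,3) + gcd(22,23) + gcd(12,10) = 1+1+3+1+2 = 8.
Pick's theorem gives I = A − B/2 + 1 = 544 − 8/2 + 1 = 541, so the closed region contains I + B = 541 + 8 = 549 lattice points.

549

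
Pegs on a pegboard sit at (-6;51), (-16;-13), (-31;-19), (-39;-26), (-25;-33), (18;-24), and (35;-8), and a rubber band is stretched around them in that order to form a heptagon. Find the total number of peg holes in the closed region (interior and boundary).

By the shoelace formula, twice the signed area is |[(-6)·(-13) − (-16)·51] + [(-16)·(-19) − (-31)·(-13)] + [(-31)·(-26) − (-39)·(-19)] + [(-39)·(-33) − (-25)·(-26)] + [(-25)·(-24) − 18·(-33)] + [18·(-8) − 35·(-24)] + [35·51 − (-6)·(-8)]| = 5124, so the area is 2562.
Along each edge there are gcd(|Δx|,|Δy|)+1 lattice points, so counting each shared vertex once the boundary has gcd(10,64) + gcd(15,6) + gcd(8,7) + gcd(14,7) + gcd(43,9) + gcd(17,16) + gcd(41,59) = 2+3+1+7+1+1+1 = 16.
Pick's theorem gives I = A − B/2 + 1 = 2562 − 16/2 + 1 = 2555, so the closed region contains I + B = 2555 + 16 = 2571 lattice points.

2571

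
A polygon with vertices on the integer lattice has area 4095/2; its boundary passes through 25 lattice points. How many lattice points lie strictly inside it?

Pick's theorem A = I + B/2 − 1 rearranges to I = A − B/2 + 1 = 4095/2 − 25/2 + 1 = 2036.

2036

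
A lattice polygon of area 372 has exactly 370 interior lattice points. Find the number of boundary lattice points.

6

Pick's theorem gives A = I + B/2 − 1, so B = 2(A − I + 1) = 2(372 − 370 + 1) = 6.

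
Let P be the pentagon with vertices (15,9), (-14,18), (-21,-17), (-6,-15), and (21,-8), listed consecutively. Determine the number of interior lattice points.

944

Using the shoelace formula, 2A = |(15·18 − (-14)·9) + ((-14)·(-17) − (-21)·18) + ((-21)·(-15) − (-6)·(-17)) + ((-6)·(-8) − 21·(-15)) + (21·9 − 15·(-8))| = 1897, so the area is 948.5.
Summing gcd(|Δx|,|Δy|) over the edges gives the boundary count: gcd(29,9) + gcd(7,35) + gcd(15,2) + gcd(27,7) + gcd(6,17) = 1+7+1+1+1 = 11.
By Pick's theorem A = I + B/2 − 1, so I = 948.5 − 11/2 + 1 = 944.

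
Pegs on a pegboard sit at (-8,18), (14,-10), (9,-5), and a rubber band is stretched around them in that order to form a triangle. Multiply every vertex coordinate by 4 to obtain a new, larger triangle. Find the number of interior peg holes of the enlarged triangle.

The shoelace formula gives twice the area as |((-8)·(-10) − 14·18) + (14·(-5) − 9·(-10)) + (9·18 − (-8)·(-5))| = 30, so the area is 15.
Summing gcd(|Δx|,|Δy|) over the edges gives the boundary count: gcd(22,28) + gcd(5,5) + gcd(17,23) = 2+5+1 = 8.
Scaling by 4 multiplies the area by 4² = 16 (so the new area is 240) and multiplies the boundary lattice-point count by 4, giving 32.
By Pick's theorem, the interior count of the dilated polygon is 240 − 32/2 + 1 = 225.

225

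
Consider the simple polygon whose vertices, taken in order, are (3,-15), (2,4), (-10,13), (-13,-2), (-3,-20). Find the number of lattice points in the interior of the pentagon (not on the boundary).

324

The shoelace formula gives twice the area as |(3·4 − 2·(-15)) + (2·13 − (-10)·4) + ((-10)·(-2) − (-13)·13) + ((-13)·(-20) − (-3)·(-2)) + ((-3)·(-15) − 3·(-20))| = 656, so the area is 328.
Summing gcd(|Δx|,|Δy|) over the edges gives the boundary count: gcd(1,19) + gcd(12,9) + gcd(3,15) + gcd(10,18) + gcd(6,5) = 1+3+3+2+1 = 10.
Pick's theorem gives I = A − B/2 + 1 = 328 − 10/2 + 1 = 324.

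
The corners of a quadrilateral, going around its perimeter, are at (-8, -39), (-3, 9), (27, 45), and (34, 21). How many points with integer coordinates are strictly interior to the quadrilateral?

The shoelace formula gives twice the area as |[(-8)·9 − (-3)·(-39)] + [(-3)·45 − 27·9] + [27·21 − 34·45] + [34·(-39) − (-8)·21]| = 2688, so the area is 1344.
Along each edge there are gcd(|Δx|,|Δy|)+1 lattice points, so counting each shared vertex once the boundary has gcd(5,48) + gcd(30,36) + gcd(7,24) + gcd(42,60) = 1+6+1+6 = 14.
Pick's theorem gives I = A − B/2 + 1 = 1344 − 14/2 + 1 = 1338.

1338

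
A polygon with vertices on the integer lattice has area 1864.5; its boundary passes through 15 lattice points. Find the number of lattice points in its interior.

From Pick's theorem, I = A − B/2 + 1 = 1864.5 − 15/2 + 1 = 1858.

1858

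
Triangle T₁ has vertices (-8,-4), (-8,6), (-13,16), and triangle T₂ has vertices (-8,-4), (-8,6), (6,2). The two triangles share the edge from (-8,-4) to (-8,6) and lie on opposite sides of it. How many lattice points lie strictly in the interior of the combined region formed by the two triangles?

89

The union is the simple quadrilateral with vertices (-8,-4), (-13,16), (-8,6), (6,2) in order.
Using the shoelace formula, 2A = |((-8)·16 − (-13)·(-4)) + ((-13)·6 − (-8)·16) + ((-8)·2 − 6·6) + (6·(-4) − (-8)·2)| = 190, so the area is 95.
Along each edge there are gcd(|Δx|,|Δy|)+1 lattice points, so counting each shared vertex once the boundary has gcd(5,20) + gcd(5,10) + gcd(14,4) + gcd(14,6) = 5+5+2+2 = 14.
By Pick's theorem I = A − B/2 + 1 = 95 − 14/2 + 1 = 89.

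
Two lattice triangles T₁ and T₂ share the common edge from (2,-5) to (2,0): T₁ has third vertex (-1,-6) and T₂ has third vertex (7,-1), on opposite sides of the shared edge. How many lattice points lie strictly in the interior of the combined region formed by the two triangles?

The union is the simple quadrilateral with vertices (2,-5), (-1,-6), (2,0), (7,-1) in order.
By the shoelace formula, twice the signed area is |(2·(-6) − (-1)·(-5)) + ((-1)·0 − 2·(-6)) + (2·(-1) − 7·0) + (7·(-5) − 2·(-1))| = 40, so the area is 20.
The number of boundary lattice points is Σ gcd(|Δx|,|Δy|) = gcd(3,1) + gcd(3,6) + gcd(5,1) + gcd(5,4) = 1+3+1+1 = 6.
By Pick's theorem I = A − B/2 + 1 = 20 − 6/2 + 1 = 18.

18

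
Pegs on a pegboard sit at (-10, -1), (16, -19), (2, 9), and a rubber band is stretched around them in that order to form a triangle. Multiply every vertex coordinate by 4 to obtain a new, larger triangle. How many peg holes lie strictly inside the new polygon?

3773

By the shoelace formula, twice the signed area is |((-10)·(-19) − 16·(-1)) + (16·9 − 2·(-19)) + (2·(-1) − (-10)·9)| = 476, so the area is 238.
Along each edge there are gcd(|Δx|,|Δy|)+1 lattice points, so counting each shared vertex once the boundary has gcd(26,18) + gcd(14,28) + gcd(12,10) = 2+14+2 = 18.
Scaling by 4 multiplies the area by 4² = 16 (so the new area is 3808) and multiplies the boundary lattice-point count by 4, giving 72.
By Pick's theorem, the interior count of the dilated polygon is 3808 − 72/2 + 1 = 3773.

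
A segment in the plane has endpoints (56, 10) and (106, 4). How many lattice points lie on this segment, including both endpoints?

3

The number of lattice points on a segment between lattice points is gcd(|Δx|,|Δy|) + 1 = gcd(50,6) + 1 = 2 + 1 = 3.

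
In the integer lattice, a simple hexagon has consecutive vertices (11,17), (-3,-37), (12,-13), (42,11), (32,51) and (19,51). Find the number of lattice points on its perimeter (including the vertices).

36

Summing gcd(|Δx|,|Δy|) over the edges gives the boundary count: gcd(14,54) + gcd(15,24) + gcd(30,24) + gcd(10,40) + gcd(13,0) + gcd(8,34) = 2+3+6+10+13+2 = 36.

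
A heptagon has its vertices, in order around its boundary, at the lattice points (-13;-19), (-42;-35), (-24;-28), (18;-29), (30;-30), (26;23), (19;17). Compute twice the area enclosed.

The shoelace formula gives twice the area as |[(-13)·(-35) − (-42)·(-19)] + [(-42)·(-28) − (-24)·(-35)] + [(-24)·(-29) − 18·(-28)] + [18·(-30) − 30·(-29)] + [30·23 − 26·(-30)] + [26·17 − 19·23] + [19·(-19) − (-13)·17]| = 2858, so the area is 1429.

2858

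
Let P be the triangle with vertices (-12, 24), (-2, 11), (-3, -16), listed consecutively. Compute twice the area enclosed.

283

The shoelace formula gives twice the area as |[(-12)·11 − (-2)·24] + [(-2)·(-16) − (-3)·11] + [(-3)·24 − (-12)·(-16)]| = 283, so the area is 141.5.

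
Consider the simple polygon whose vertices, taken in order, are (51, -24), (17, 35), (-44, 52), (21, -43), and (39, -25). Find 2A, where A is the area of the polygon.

The shoelace formula gives twice the area as |[51·35 − 17·(-24)] + [17·52 − (-44)·35] + [(-44)·(-43) − 21·52] + [21·(-25) − 39·(-43)] + [39·(-24) − 51·(-25)]| = 6908, so the area is 3454.

6908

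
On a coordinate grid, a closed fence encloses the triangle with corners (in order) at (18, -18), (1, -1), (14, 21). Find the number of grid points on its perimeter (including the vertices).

19

Along each edge there are gcd(|Δx|,|Δy|)+1 lattice points, so counting each shared vertex once the boundary has gcd(17,17) + gcd(13,22) + gcd(4,39) = 17+1+1 = 19.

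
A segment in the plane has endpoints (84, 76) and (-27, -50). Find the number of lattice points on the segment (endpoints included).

The number of lattice points on a segment between lattice points is gcd(|Δx|,|Δy|) + 1 = gcd(111,126) + 1 = 3 + 1 = 4.

4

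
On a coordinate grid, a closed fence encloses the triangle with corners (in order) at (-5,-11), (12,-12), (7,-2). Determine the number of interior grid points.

Using the shoelace formula, 2A = |((-5)·(-12) − 12·(-11)) + (12·(-2) − 7·(-12)) + (7·(-11) − (-5)·(-2))| = 165, so the area is 82.5.
The number of boundary lattice points is Σ gcd(|Δx|,|Δy|) = gcd(17,1) + gcd(5,10) + gcd(12,9) = 1+5+3 = 9.
Pick's theorem gives I = A − B/2 + 1 = 82.5 − 9/2 + 1 = 79.

79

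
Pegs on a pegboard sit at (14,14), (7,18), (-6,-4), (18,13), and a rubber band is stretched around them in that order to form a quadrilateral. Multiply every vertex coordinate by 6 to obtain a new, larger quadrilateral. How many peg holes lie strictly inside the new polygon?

The shoelace formula gives twice the area as |(14·18 − 7·14) + (7·(-4) − (-6)·18) + ((-6)·13 − 18·(-4)) + (18·14 − 14·13)| = 298, so the area is 149.
Along each edge there are gcd(|Δx|,|Δy|)+1 lattice points, so counting each shared vertex once the boundary has gcd(7,4) + gcd(13,22) + gcd(24,17) + gcd(4,1) = 1+1+1+1 = 4.
Scaling by 6 multiplies the area by 6² = 36 (so the new area is 5364) and multiplies the boundary lattice-point count by 6, giving 24.
By Pick's theorem, the interior count of the dilated polygon is 5364 − 24/2 + 1 = 5353.

5353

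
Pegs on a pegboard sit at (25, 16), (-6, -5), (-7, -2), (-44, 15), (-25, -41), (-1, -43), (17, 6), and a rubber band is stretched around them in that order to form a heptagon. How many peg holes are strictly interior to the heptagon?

By the shoelace formula, twice the signed area is |(25·(-5) − (-6)·16) + ((-6)·(-2) − (-7)·(-5)) + ((-7)·15 − (-44)·(-2)) + ((-44)·(-41) − (-25)·15) + ((-25)·(-43) − (-1)·(-41)) + ((-1)·6 − 17·(-43)) + (17·16 − 25·6)| = 3815, so the area is 1907.5.
Along each edge there are gcd(|Δx|,|Δy|)+1 lattice points, so counting each shared vertex once the boundary has gcd(31,21) + gcd(1,3) + gcd(37,17) + gcd(19,56) + gcd(24,2) + gcd(18,49) + gcd(8,10) = 1+1+1+1+2+1+2 = 9.
Pick's theorem gives I = A − B/2 + 1 = 1907.5 − 9/2 + 1 = 1904.

1904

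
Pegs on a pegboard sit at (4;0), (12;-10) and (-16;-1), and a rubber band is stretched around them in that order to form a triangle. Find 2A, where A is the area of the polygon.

By the shoelace formula, twice the signed area is |[4·(-10) − 12·0] + [12·(-1) − (-16)·(-10)] + [(-16)·0 − 4·(-1)]| = 208, so the area is 104.

208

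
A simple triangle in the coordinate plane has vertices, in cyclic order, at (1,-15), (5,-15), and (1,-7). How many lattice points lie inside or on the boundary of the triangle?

25

Using the shoelace formula, 2A = |[1·(-15) − 5·(-15)] + [5·(-7) − 1·(-15)] + [1·(-15) − 1·(-7)]| = 32, so the area is 16.
The number of boundary lattice points is Σ gcd(|Δx|,|Δy|) = gcd(4,0) + gcd(4,8) + gcd(0,8) = 4+4+8 = 16.
Pick's theorem gives I = A − B/2 + 1 = 16 − 16/2 + 1 = 9, so the closed region contains I + B = 9 + 16 = 25 lattice points.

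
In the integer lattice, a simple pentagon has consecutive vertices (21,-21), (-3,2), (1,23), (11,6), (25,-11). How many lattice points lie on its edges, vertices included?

6

Along each edge there are gcd(|Δx|,|Δy|)+1 lattice points, so counting each shared vertex once the boundary has gcd(24,23) + gcd(4,21) + gcd(10,17) + gcd(14,17) + gcd(4,10) = 1+1+1+1+2 = 6.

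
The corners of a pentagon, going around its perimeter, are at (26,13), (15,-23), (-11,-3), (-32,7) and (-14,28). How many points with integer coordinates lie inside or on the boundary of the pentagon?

1493

The shoelace formula gives twice the area as |(26·(-23) − 15·13) + (15·(-3) − (-11)·(-23)) + ((-11)·7 − (-32)·(-3)) + ((-32)·28 − (-14)·7) + ((-14)·13 − 26·28)| = 2972, so the area is 1486.
Summing gcd(|Δx|,|Δy|) over the edges gives the boundary count: gcd(11,36) + gcd(26,20) + gcd(21,10) + gcd(18,21) + gcd(40,15) = 1+2+1+3+5 = 12.
Pick's theorem gives I = A − B/2 + 1 = 1486 − 12/2 + 1 = 1481, so the closed region contains I + B = 1481 + 12 = 1493 lattice points.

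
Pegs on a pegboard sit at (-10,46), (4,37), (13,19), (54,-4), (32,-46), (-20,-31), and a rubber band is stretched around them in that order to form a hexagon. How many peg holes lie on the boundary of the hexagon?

15

Along each edge there are gcd(|Δx|,|Δy|)+1 lattice points, so counting each shared vertex once the boundary has gcd(14,9) + gcd(9,18) + gcd(41,23) + gcd(22,42) + gcd(52,15) + gcd(10,77) = 1+9+1+2+1+1 = 15.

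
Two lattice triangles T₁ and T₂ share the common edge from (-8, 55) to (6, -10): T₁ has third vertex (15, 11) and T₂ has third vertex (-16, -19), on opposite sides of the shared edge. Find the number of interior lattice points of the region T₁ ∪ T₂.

The union is the simple quadrilateral with vertices (-8, 55), (15, 11), (6, -10), (-16, -19) in order.
Using the shoelace formula, 2A = |[(-8)·11 − 15·55] + [15·(-10) − 6·11] + [6·(-19) − (-16)·(-10)] + [(-16)·55 − (-8)·(-19)]| = 2435, so the area is 1217.5.
Along each edge there are gcd(|Δx|,|Δy|)+1 lattice points, so counting each shared vertex once the boundary has gcd(23,44) + gcd(9,21) + gcd(22,9) + gcd(8,74) = 1+3+1+2 = 7.
By Pick's theorem I = A − B/2 + 1 = 1217.5 − 7/2 + 1 = 1215.

1215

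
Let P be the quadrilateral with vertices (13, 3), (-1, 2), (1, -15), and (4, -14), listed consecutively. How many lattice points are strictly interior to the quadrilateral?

Using the shoelace formula, 2A = |[13·2 − (-1)·3] + [(-1)·(-15) − 1·2] + [1·(-14) − 4·(-15)] + [4·3 − 13·(-14)]| = 282, so the area is 141.
Along each edge there are gcd(|Δx|,|Δy|)+1 lattice points, so counting each shared vertex once the boundary has gcd(14,1) + gcd(2,17) + gcd(3,1) + gcd(9,17) = 1+1+1+1 = 4.
Pick's theorem gives I = A − B/2 + 1 = 141 − 4/2 + 1 = 140.

140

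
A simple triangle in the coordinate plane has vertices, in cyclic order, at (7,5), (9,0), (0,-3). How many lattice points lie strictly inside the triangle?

The shoelace formula gives twice the area as |[7·0 − 9·5] + [9·(-3) − 0·0] + [0·5 − 7·(-3)]| = 51, so the area is 51/2.
Summing gcd(|Δx|,|Δy|) over the edges gives the boundary count: gcd(2,5) + gcd(9,3) + gcd(7,8) = 1+3+1 = 5.
Pick's theorem gives I = A − B/2 + 1 = 51/2 − 5/2 + 1 = 24.

24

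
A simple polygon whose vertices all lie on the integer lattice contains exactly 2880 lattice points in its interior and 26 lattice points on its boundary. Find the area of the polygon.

Pick's theorem states A = I + B/2 − 1, so A = 2880 + 26/2 − 1 = 2892.

2892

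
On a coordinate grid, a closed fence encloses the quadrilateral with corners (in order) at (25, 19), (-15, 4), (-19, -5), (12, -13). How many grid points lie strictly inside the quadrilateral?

By the shoelace formula, twice the signed area is |[25·4 − (-15)·19] + [(-15)·(-5) − (-19)·4] + [(-19)·(-13) − 12·(-5)] + [12·19 − 25·(-13)]| = 1396, so the area is 698.
The number of boundary lattice points is Σ gcd(|Δx|,|Δy|) = gcd(40,15) + gcd(4,9) + gcd(31,8) + gcd(13,32) = 5+1+1+1 = 8.
Pick's theorem gives I = A − B/2 + 1 = 698 − 8/2 + 1 = 695.

695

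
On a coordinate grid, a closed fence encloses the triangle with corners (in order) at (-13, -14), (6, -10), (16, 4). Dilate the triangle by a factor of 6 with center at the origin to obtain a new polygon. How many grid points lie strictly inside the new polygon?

By the shoelace formula, twice the signed area is |((-13)·(-10) − 6·(-14)) + (6·4 − 16·(-10)) + (16·(-14) − (-13)·4)| = 226, so the area is 113.
Along each edge there are gcd(|Δx|,|Δy|)+1 lattice points, so counting each shared vertex once the boundary has gcd(19,4) + gcd(10,14) + gcd(29,18) = 1+2+1 = 4.
Scaling by 6 multiplies the area by 6² = 36 (so the new area is 4068) and multiplies the boundary lattice-point count by 6, giving 24.
By Pick's theorem, the interior count of the dilated polygon is 4068 − 24/2 + 1 = 4057.

4057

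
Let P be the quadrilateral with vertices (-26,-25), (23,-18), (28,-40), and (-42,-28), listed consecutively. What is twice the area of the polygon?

1515

Using the shoelace formula, 2A = |[(-26)·(-18) − 23·(-25)] + [23·(-40) − 28·(-18)] + [28·(-28) − (-42)·(-40)] + [(-42)·(-25) − (-26)·(-28)]| = 1515, so the area is 1515/2.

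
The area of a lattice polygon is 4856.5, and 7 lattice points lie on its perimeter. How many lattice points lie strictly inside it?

Pick's theorem A = I + B/2 − 1 rearranges to I = A − B/2 + 1 = 4856.5 − 7/2 + 1 = 4854.

4854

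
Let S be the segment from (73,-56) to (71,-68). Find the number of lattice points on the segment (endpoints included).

The number of lattice points on a segment between lattice points is gcd(|Δx|,|Δy|) + 1 = gcd(2,12) + 1 = 2 + 1 = 3.

3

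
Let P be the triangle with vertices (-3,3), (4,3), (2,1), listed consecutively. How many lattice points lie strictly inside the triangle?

Using the shoelace formula, 2A = |[(-3)·3 − 4·3] + [4·1 − 2·3] + [2·3 − (-3)·1]| = 14, so the area is 7.
The number of boundary lattice points is Σ gcd(|Δx|,|Δy|) = gcd(7,0) + gcd(2,2) + gcd(5,2) = 7+2+1 = 10.
Pick's theorem gives I = A − B/2 + 1 = 7 − 10/2 + 1 = 3.

3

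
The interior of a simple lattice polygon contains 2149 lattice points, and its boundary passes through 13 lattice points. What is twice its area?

By Pick's theorem, A = I + B/2 − 1 = 2149 + 13/2 − 1 = 4309/2.
Hence 2A = 4309.

4309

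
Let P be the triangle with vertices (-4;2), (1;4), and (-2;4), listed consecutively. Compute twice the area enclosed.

Using the shoelace formula, 2A = |((-4)·4 − 1·2) + (1·4 − (-2)·4) + ((-2)·2 − (-4)·4)| = 6, so the area is 3.

6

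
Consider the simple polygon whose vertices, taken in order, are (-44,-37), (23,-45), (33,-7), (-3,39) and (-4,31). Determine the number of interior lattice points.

3494

Using the shoelace formula, 2A = |((-44)·(-45) − 23·(-37)) + (23·(-7) − 33·(-45)) + (33·39 − (-3)·(-7)) + ((-3)·31 − (-4)·39) + ((-4)·(-37) − (-44)·31)| = 6996, so the area is 3498.
Along each edge there are gcd(|Δx|,|Δy|)+1 lattice points, so counting each shared vertex once the boundary has gcd(67,8) + gcd(10,38) + gcd(36,46) + gcd(1,8) + gcd(40,68) = 1+2+2+1+4 = 10.
Pick's theorem gives I = A − B/2 + 1 = 3498 − 10/2 + 1 = 3494.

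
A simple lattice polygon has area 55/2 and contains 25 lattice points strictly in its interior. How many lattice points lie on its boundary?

Pick's theorem gives A = I + B/2 − 1, so B = 2(A − I + 1) = 2(55/2 − 25 + 1) = 7.

7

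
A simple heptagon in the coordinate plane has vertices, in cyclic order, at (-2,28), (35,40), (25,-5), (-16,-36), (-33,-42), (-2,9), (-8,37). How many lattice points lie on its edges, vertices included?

The number of boundary lattice points is Σ gcd(|Δx|,|Δy|) = gcd(37,12) + gcd(10,45) + gcd(41,31) + gcd(17,6) + gcd(31,51) + gcd(6,28) + gcd(6,9) = 1+5+1+1+1+2+3 = 14.

14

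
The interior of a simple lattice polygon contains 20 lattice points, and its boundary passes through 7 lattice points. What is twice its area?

45

By Pick's theorem, A = I + B/2 − 1 = 20 + 7/2 − 1 = 45/2.
Hence 2A = 45.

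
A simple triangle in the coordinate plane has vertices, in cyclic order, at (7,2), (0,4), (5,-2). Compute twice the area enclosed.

By the shoelace formula, twice the signed area is |(7·4 − 0·2) + (0·(-2) − 5·4) + (5·2 − 7·(-2))| = 32, so the area is 16.

32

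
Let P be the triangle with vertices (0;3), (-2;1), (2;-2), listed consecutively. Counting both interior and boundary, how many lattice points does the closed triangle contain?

The shoelace formula gives twice the area as |(0·1 − (-2)·3) + ((-2)·(-2) − 2·1) + (2·3 − 0·(-2))| = 14, so the area is 7.
The number of boundary lattice points is Σ gcd(|Δx|,|Δy|) = gcd(2,2) + gcd(4,3) + gcd(2,5) = 2+1+1 = 4.
Pick's theorem gives I = A − B/2 + 1 = 7 − 4/2 + 1 = 6, so the closed region contains I + B = 6 + 4 = 10 lattice points.

10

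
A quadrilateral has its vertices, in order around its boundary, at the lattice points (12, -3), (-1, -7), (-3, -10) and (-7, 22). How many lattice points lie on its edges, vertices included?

7

Summing gcd(|Δx|,|Δy|) over the edges gives the boundary count: gcd(13,4) + gcd(2,3) + gcd(4,32) + gcd(19,25) = 1+1+4+1 = 7.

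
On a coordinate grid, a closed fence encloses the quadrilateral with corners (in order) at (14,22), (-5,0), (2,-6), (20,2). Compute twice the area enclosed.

Using the shoelace formula, 2A = |[14·0 − (-5)·22] + [(-5)·(-6) − 2·0] + [2·2 − 20·(-6)] + [20·22 − 14·2]| = 676, so the area is 338.

676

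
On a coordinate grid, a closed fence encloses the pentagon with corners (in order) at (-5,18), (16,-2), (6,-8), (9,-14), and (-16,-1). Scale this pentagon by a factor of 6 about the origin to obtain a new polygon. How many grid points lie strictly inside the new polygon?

16753

By the shoelace formula, twice the signed area is |[(-5)·(-2) − 16·18] + [16·(-8) − 6·(-2)] + [6·(-14) − 9·(-8)] + [9·(-1) − (-16)·(-14)] + [(-16)·18 − (-5)·(-1)]| = 932, so the area is 466.
Along each edge there are gcd(|Δx|,|Δy|)+1 lattice points, so counting each shared vertex once the boundary has gcd(21,20) + gcd(10,6) + gcd(3,6) + gcd(25,13) + gcd(11,19) = 1+2+3+1+1 = 8.
Scaling by 6 multiplies the area by 6² = 36 (so the new area is 16776) and multiplies the boundary lattice-point count by 6, giving 48.
By Pick's theorem, the interior count of the dilated polygon is 16776 − 48/2 + 1 = 16753.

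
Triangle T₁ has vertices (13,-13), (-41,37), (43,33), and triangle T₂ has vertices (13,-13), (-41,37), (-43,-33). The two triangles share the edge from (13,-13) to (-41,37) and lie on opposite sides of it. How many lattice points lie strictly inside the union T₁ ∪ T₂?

3927

The union is the simple quadrilateral with vertices (13,-13), (43,33), (-41,37), (-43,-33) in order.
The shoelace formula gives twice the area as |[13·33 − 43·(-13)] + [43·37 − (-41)·33] + [(-41)·(-33) − (-43)·37] + [(-43)·(-13) − 13·(-33)]| = 7864, so the area is 3932.
Along each edge there are gcd(|Δx|,|Δy|)+1 lattice points, so counting each shared vertex once the boundary has gcd(30,46) + gcd(84,4) + gcd(2,70) + gcd(56,20) = 2+4+2+4 = 12.
By Pick's theorem I = A − B/2 + 1 = 3932 − 12/2 + 1 = 3927.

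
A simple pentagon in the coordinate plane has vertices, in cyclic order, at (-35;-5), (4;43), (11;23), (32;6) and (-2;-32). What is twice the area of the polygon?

Using the shoelace formula, 2A = |((-35)·43 − 4·(-5)) + (4·23 − 11·43) + (11·6 − 32·23) + (32·(-32) − (-2)·6) + ((-2)·(-5) − (-35)·(-32))| = 4658, so the area is 2329.

4658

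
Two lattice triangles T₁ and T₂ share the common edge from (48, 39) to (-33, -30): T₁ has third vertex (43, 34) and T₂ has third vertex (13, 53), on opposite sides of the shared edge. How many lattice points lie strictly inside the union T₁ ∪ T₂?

1797

The union is the simple quadrilateral with vertices (48, 39), (43, 34), (-33, -30), (13, 53) in order.
Using the shoelace formula, 2A = |[48·34 − 43·39] + [43·(-30) − (-33)·34] + [(-33)·53 − 13·(-30)] + [13·39 − 48·53]| = 3609, so the area is 1804.5.
Summing gcd(|Δx|,|Δy|) over the edges gives the boundary count: gcd(5,5) + gcd(76,64) + gcd(46,83) + gcd(35,14) = 5+4+1+7 = 17.
By Pick's theorem I = A − B/2 + 1 = 1804.5 − 17/2 + 1 = 1797.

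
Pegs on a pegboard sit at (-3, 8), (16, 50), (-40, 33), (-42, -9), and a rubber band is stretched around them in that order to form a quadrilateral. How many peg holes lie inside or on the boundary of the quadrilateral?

1820

By the shoelace formula, twice the signed area is |((-3)·50 − 16·8) + (16·33 − (-40)·50) + ((-40)·(-9) − (-42)·33) + ((-42)·8 − (-3)·(-9))| = 3633, so the area is 3633/2.
Summing gcd(|Δx|,|Δy|) over the edges gives the boundary count: gcd(19,42) + gcd(56,17) + gcd(2,42) + gcd(39,17) = 1+1+2+1 = 5.
Pick's theorem gives I = A − B/2 + 1 = 3633/2 − 5/2 + 1 = 1815, so the closed region contains I + B = 1815 + 5 = 1820 lattice points.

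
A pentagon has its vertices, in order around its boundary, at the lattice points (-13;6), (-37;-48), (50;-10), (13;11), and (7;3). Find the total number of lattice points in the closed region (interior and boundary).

Using the shoelace formula, 2A = |[(-13)·(-48) − (-37)·6] + [(-37)·(-10) − 50·(-48)] + [50·11 − 13·(-10)] + [13·3 − 7·11] + [7·6 − (-13)·3]| = 4339, so the area is 4339/2.
Along each edge there are gcd(|Δx|,|Δy|)+1 lattice points, so counting each shared vertex once the boundary has gcd(24,54) + gcd(87,38) + gcd(37,21) + gcd(6,8) + gcd(20,3) = 6+1+1+2+1 = 11.
Pick's theorem gives I = A − B/2 + 1 = 4339/2 − 11/2 + 1 = 2165, so the closed region contains I + B = 2165 + 11 = 2176 lattice points.

2176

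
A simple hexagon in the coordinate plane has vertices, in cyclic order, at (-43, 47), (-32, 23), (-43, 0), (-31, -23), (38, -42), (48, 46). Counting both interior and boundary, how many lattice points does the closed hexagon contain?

6338

The shoelace formula gives twice the area as |((-43)·23 − (-32)·47) + ((-32)·0 − (-43)·23) + ((-43)·(-23) − (-31)·0) + ((-31)·(-42) − 38·(-23)) + (38·46 − 48·(-42)) + (48·47 − (-43)·46)| = 12667, so the area is 6333.5.
Along each edge there are gcd(|Δx|,|Δy|)+1 lattice points, so counting each shared vertex once the boundary has gcd(11,24) + gcd(11,23) + gcd(12,23) + gcd(69,19) + gcd(10,88) + gcd(91,1) = 1+1+1+1+2+1 = 7.
Pick's theorem gives I = A − B/2 + 1 = 6333.5 − 7/2 + 1 = 6331, so the closed region contains I + B = 6331 + 7 = 6338 lattice points.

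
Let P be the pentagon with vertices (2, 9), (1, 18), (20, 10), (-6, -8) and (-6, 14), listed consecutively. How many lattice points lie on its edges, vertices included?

Summing gcd(|Δx|,|Δy|) over the edges gives the boundary count: gcd(1,9) + gcd(19,8) + gcd(26,18) + gcd(0,22) + gcd(8,5) = 1+1+2+22+1 = 27.

27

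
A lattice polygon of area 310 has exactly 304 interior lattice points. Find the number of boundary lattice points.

14

Pick's theorem gives A = I + B/2 − 1, so B = 2(A − I + 1) = 2(310 − 304 + 1) = 14.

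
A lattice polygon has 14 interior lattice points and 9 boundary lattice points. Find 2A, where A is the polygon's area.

By Pick's theorem, A = I + B/2 − 1 = 14 + 9/2 − 1 = 35/2.
Hence 2A = 35.

35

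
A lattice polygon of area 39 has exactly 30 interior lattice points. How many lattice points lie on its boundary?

20

Pick's theorem gives A = I + B/2 − 1, so B = 2(A − I + 1) = 2(39 − 30 + 1) = 20.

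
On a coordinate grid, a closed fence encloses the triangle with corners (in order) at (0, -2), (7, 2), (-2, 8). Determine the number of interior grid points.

37

The shoelace formula gives twice the area as |(0·2 − 7·(-2)) + (7·8 − (-2)·2) + ((-2)·(-2) − 0·8)| = 78, so the area is 39.
Along each edge there are gcd(|Δx|,|Δy|)+1 lattice points, so counting each shared vertex once the boundary has gcd(7,4) + gcd(9,6) + gcd(2,10) = 1+3+2 = 6.
By Pick's theorem A = I + B/2 − 1, so I = 39 − 6/2 + 1 = 37.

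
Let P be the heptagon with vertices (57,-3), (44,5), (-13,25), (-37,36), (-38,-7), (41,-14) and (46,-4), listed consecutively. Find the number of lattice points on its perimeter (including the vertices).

11

Summing gcd(|Δx|,|Δy|) over the edges gives the boundary count: gcd(13,8) + gcd(57,20) + gcd(24,11) + gcd(1,43) + gcd(79,7) + gcd(5,10) + gcd(11,1) = 1+1+1+1+1+5+1 = 11.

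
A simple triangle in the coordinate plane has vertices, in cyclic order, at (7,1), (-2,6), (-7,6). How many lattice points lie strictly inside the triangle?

10

Using the shoelace formula, 2A = |[7·6 − (-2)·1] + [(-2)·6 − (-7)·6] + [(-7)·1 − 7·6]| = 25, so the area is 25/2.
The number of boundary lattice points is Σ gcd(|Δx|,|Δy|) = gcd(9,5) + gcd(5,0) + gcd(14,5) = 1+5+1 = 7.
Pick's theorem gives I = A − B/2 + 1 = 25/2 − 7/2 + 1 = 10.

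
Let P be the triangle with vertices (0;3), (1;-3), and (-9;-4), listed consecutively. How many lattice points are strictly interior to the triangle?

30

By the shoelace formula, twice the signed area is |[0·(-3) − 1·3] + [1·(-4) − (-9)·(-3)] + [(-9)·3 − 0·(-4)]| = 61, so the area is 30.5.
The number of boundary lattice points is Σ gcd(|Δx|,|Δy|) = gcd(1,6) + gcd(10,1) + gcd(9,7) = 1+1+1 = 3.
By Pick's theorem A = I + B/2 − 1, so I = 30.5 − 3/2 + 1 = 30.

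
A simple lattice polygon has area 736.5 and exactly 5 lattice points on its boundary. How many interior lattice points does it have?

From Pick's theorem, I = A − B/2 + 1 = 736.5 − 5/2 + 1 = 735.

735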